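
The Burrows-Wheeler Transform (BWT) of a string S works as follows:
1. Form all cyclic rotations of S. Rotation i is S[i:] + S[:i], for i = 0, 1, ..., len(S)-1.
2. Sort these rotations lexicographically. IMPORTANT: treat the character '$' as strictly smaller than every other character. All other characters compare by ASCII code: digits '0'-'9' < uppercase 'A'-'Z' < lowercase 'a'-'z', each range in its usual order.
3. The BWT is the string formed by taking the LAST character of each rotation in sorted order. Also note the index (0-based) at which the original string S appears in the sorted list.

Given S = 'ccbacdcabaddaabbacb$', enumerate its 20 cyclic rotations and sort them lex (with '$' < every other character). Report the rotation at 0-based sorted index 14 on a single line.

All 20 rotations (rotation i = S[i:]+S[:i]):
  rot[0] = ccbacdcabaddaabbacb$
  rot[1] = cbacdcabaddaabbacb$c
  rot[2] = bacdcabaddaabbacb$cc
  rot[3] = acdcabaddaabbacb$ccb
  rot[4] = cdcabaddaabbacb$ccba
  rot[5] = dcabaddaabbacb$ccbac
  rot[6] = cabaddaabbacb$ccbacd
  rot[7] = abaddaabbacb$ccbacdc
  rot[8] = baddaabbacb$ccbacdca
  rot[9] = addaabbacb$ccbacdcab
  rot[10] = ddaabbacb$ccbacdcaba
  rot[11] = daabbacb$ccbacdcabad
  rot[12] = aabbacb$ccbacdcabadd
  rot[13] = abbacb$ccbacdcabadda
  rot[14] = bbacb$ccbacdcabaddaa
  rot[15] = bacb$ccbacdcabaddaab
  rot[16] = acb$ccbacdcabaddaabb
  rot[17] = cb$ccbacdcabaddaabba
  rot[18] = b$ccbacdcabaddaabbac
  rot[19] = $ccbacdcabaddaabbacb
Sorted (with $ < everything):
  sorted[0] = $ccbacdcabaddaabbacb
  sorted[1] = aabbacb$ccbacdcabadd
  sorted[2] = abaddaabbacb$ccbacdc
  sorted[3] = abbacb$ccbacdcabadda
  sorted[4] = acb$ccbacdcabaddaabb
  sorted[5] = acdcabaddaabbacb$ccb
  sorted[6] = addaabbacb$ccbacdcab
  sorted[7] = b$ccbacdcabaddaabbac
  sorted[8] = bacb$ccbacdcabaddaab
  sorted[9] = bacdcabaddaabbacb$cc
  sorted[10] = baddaabbacb$ccbacdca
  sorted[11] = bbacb$ccbacdcabaddaa
  sorted[12] = cabaddaabbacb$ccbacd
  sorted[13] = cb$ccbacdcabaddaabba
  sorted[14] = cbacdcabaddaabbacb$c
  sorted[15] = ccbacdcabaddaabbacb$
  sorted[16] = cdcabaddaabbacb$ccba
  sorted[17] = daabbacb$ccbacdcabad
  sorted[18] = dcabaddaabbacb$ccbac
  sorted[19] = ddaabbacb$ccbacdcaba
sorted[14] = cbacdcabaddaabbacb$c

Answer: cbacdcabaddaabbacb$c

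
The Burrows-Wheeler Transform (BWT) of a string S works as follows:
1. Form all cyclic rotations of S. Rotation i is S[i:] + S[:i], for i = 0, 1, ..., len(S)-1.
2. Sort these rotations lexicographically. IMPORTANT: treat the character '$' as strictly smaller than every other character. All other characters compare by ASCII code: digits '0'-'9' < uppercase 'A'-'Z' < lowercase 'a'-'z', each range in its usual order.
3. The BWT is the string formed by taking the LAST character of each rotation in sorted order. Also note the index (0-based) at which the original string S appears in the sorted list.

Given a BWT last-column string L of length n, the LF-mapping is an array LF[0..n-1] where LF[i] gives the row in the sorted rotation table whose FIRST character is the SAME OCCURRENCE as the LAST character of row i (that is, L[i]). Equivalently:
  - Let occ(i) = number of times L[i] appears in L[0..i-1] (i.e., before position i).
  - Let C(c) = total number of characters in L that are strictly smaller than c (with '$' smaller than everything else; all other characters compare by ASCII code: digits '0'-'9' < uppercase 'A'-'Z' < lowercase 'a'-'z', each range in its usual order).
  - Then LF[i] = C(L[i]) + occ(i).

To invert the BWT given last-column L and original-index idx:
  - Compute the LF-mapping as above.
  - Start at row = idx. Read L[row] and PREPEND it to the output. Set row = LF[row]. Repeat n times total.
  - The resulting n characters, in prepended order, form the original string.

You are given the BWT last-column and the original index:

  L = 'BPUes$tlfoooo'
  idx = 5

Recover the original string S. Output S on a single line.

Answer: footlooseUPB$

Derivation:
LF mapping: 1 2 3 4 11 0 12 6 5 7 8 9 10
Walk LF starting at row 5, prepending L[row]:
  step 1: row=5, L[5]='$', prepend. Next row=LF[5]=0
  step 2: row=0, L[0]='B', prepend. Next row=LF[0]=1
  step 3: row=1, L[1]='P', prepend. Next row=LF[1]=2
  step 4: row=2, L[2]='U', prepend. Next row=LF[2]=3
  step 5: row=3, L[3]='e', prepend. Next row=LF[3]=4
  step 6: row=4, L[4]='s', prepend. Next row=LF[4]=11
  step 7: row=11, L[11]='o', prepend. Next row=LF[11]=9
  step 8: row=9, L[9]='o', prepend. Next row=LF[9]=7
  step 9: row=7, L[7]='l', prepend. Next row=LF[7]=6
  step 10: row=6, L[6]='t', prepend. Next row=LF[6]=12
  step 11: row=12, L[12]='o', prepend. Next row=LF[12]=10
  step 12: row=10, L[10]='o', prepend. Next row=LF[10]=8
  step 13: row=8, L[8]='f', prepend. Next row=LF[8]=5
Reversed output: footlooseUPB$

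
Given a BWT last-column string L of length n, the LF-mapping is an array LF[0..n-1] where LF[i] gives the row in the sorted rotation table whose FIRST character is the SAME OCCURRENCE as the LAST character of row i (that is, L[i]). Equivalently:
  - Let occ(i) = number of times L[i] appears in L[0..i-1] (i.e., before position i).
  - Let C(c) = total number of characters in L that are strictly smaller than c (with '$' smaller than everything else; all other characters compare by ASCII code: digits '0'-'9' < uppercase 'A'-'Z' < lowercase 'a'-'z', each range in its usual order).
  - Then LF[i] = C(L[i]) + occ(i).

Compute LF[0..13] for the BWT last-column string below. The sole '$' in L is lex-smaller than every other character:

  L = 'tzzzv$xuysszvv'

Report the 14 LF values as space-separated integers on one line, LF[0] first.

Answer: 3 10 11 12 5 0 8 4 9 1 2 13 6 7

Derivation:
Char counts: '$':1, 's':2, 't':1, 'u':1, 'v':3, 'x':1, 'y':1, 'z':4
C (first-col start): C('$')=0, C('s')=1, C('t')=3, C('u')=4, C('v')=5, C('x')=8, C('y')=9, C('z')=10
L[0]='t': occ=0, LF[0]=C('t')+0=3+0=3
L[1]='z': occ=0, LF[1]=C('z')+0=10+0=10
L[2]='z': occ=1, LF[2]=C('z')+1=10+1=11
L[3]='z': occ=2, LF[3]=C('z')+2=10+2=12
L[4]='v': occ=0, LF[4]=C('v')+0=5+0=5
L[5]='$': occ=0, LF[5]=C('$')+0=0+0=0
L[6]='x': occ=0, LF[6]=C('x')+0=8+0=8
L[7]='u': occ=0, LF[7]=C('u')+0=4+0=4
L[8]='y': occ=0, LF[8]=C('y')+0=9+0=9
L[9]='s': occ=0, LF[9]=C('s')+0=1+0=1
L[10]='s': occ=1, LF[10]=C('s')+1=1+1=2
L[11]='z': occ=3, LF[11]=C('z')+3=10+3=13
L[12]='v': occ=1, LF[12]=C('v')+1=5+1=6
L[13]='v': occ=2, LF[13]=C('v')+2=5+2=7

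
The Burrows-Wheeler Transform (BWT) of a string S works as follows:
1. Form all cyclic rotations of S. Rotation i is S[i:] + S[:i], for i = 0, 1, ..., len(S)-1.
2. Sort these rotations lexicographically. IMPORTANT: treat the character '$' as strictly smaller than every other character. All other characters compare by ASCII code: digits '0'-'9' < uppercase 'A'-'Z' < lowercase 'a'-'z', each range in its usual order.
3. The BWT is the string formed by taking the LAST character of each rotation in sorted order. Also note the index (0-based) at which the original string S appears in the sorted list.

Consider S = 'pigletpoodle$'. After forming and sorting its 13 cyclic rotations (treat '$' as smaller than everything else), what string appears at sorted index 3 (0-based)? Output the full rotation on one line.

All 13 rotations (rotation i = S[i:]+S[:i]):
  rot[0] = pigletpoodle$
  rot[1] = igletpoodle$p
  rot[2] = gletpoodle$pi
  rot[3] = letpoodle$pig
  rot[4] = etpoodle$pigl
  rot[5] = tpoodle$pigle
  rot[6] = poodle$piglet
  rot[7] = oodle$pigletp
  rot[8] = odle$pigletpo
  rot[9] = dle$pigletpoo
  rot[10] = le$pigletpood
  rot[11] = e$pigletpoodl
  rot[12] = $pigletpoodle
Sorted (with $ < everything):
  sorted[0] = $pigletpoodle
  sorted[1] = dle$pigletpoo
  sorted[2] = e$pigletpoodl
  sorted[3] = etpoodle$pigl
  sorted[4] = gletpoodle$pi
  sorted[5] = igletpoodle$p
  sorted[6] = le$pigletpood
  sorted[7] = letpoodle$pig
  sorted[8] = odle$pigletpo
  sorted[9] = oodle$pigletp
  sorted[10] = pigletpoodle$
  sorted[11] = poodle$piglet
  sorted[12] = tpoodle$pigle
sorted[3] = etpoodle$pigl

Answer: etpoodle$pigl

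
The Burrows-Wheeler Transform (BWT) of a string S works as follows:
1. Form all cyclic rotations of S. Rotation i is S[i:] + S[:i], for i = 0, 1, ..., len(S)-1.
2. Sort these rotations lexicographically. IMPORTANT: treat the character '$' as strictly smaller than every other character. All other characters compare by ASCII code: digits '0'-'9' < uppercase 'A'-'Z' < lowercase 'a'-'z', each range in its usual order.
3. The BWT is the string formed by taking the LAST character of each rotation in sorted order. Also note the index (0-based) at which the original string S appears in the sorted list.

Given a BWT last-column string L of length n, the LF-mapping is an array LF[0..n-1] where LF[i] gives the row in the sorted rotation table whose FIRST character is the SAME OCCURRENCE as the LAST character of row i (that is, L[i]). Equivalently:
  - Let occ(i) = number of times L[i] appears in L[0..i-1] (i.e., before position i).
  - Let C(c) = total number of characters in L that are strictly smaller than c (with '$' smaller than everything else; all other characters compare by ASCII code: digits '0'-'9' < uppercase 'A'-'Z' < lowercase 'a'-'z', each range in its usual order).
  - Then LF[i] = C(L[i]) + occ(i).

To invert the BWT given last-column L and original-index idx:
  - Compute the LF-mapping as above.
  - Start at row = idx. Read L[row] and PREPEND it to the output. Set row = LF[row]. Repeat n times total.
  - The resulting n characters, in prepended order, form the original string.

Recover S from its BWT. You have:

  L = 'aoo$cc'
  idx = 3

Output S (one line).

LF mapping: 1 4 5 0 2 3
Walk LF starting at row 3, prepending L[row]:
  step 1: row=3, L[3]='$', prepend. Next row=LF[3]=0
  step 2: row=0, L[0]='a', prepend. Next row=LF[0]=1
  step 3: row=1, L[1]='o', prepend. Next row=LF[1]=4
  step 4: row=4, L[4]='c', prepend. Next row=LF[4]=2
  step 5: row=2, L[2]='o', prepend. Next row=LF[2]=5
  step 6: row=5, L[5]='c', prepend. Next row=LF[5]=3
Reversed output: cocoa$

Answer: cocoa$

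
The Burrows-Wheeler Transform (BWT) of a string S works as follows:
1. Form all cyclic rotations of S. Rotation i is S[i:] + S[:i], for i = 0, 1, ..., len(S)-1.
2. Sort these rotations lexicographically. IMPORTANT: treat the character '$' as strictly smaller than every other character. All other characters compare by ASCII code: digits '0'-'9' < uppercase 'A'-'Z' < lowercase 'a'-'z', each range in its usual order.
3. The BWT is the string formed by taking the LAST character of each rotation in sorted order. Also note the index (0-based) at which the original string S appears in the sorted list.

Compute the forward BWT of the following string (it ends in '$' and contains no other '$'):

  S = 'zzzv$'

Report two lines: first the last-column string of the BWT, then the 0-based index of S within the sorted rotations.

Answer: vzzz$
4

Derivation:
All 5 rotations (rotation i = S[i:]+S[:i]):
  rot[0] = zzzv$
  rot[1] = zzv$z
  rot[2] = zv$zz
  rot[3] = v$zzz
  rot[4] = $zzzv
Sorted (with $ < everything):
  sorted[0] = $zzzv  (last char: 'v')
  sorted[1] = v$zzz  (last char: 'z')
  sorted[2] = zv$zz  (last char: 'z')
  sorted[3] = zzv$z  (last char: 'z')
  sorted[4] = zzzv$  (last char: '$')
Last column: vzzz$
Original string S is at sorted index 4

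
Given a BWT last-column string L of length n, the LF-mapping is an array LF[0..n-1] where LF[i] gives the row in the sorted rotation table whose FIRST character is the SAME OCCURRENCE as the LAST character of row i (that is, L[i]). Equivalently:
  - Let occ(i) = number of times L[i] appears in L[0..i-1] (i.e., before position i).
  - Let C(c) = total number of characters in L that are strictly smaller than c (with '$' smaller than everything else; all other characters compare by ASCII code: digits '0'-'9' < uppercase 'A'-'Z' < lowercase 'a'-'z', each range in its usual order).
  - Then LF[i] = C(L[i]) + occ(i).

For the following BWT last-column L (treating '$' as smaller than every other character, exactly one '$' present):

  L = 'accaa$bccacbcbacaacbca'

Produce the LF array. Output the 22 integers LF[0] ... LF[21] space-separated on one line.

Answer: 1 13 14 2 3 0 9 15 16 4 17 10 18 11 5 19 6 7 20 12 21 8

Derivation:
Char counts: '$':1, 'a':8, 'b':4, 'c':9
C (first-col start): C('$')=0, C('a')=1, C('b')=9, C('c')=13
L[0]='a': occ=0, LF[0]=C('a')+0=1+0=1
L[1]='c': occ=0, LF[1]=C('c')+0=13+0=13
L[2]='c': occ=1, LF[2]=C('c')+1=13+1=14
L[3]='a': occ=1, LF[3]=C('a')+1=1+1=2
L[4]='a': occ=2, LF[4]=C('a')+2=1+2=3
L[5]='$': occ=0, LF[5]=C('$')+0=0+0=0
L[6]='b': occ=0, LF[6]=C('b')+0=9+0=9
L[7]='c': occ=2, LF[7]=C('c')+2=13+2=15
L[8]='c': occ=3, LF[8]=C('c')+3=13+3=16
L[9]='a': occ=3, LF[9]=C('a')+3=1+3=4
L[10]='c': occ=4, LF[10]=C('c')+4=13+4=17
L[11]='b': occ=1, LF[11]=C('b')+1=9+1=10
L[12]='c': occ=5, LF[12]=C('c')+5=13+5=18
L[13]='b': occ=2, LF[13]=C('b')+2=9+2=11
L[14]='a': occ=4, LF[14]=C('a')+4=1+4=5
L[15]='c': occ=6, LF[15]=C('c')+6=13+6=19
L[16]='a': occ=5, LF[16]=C('a')+5=1+5=6
L[17]='a': occ=6, LF[17]=C('a')+6=1+6=7
L[18]='c': occ=7, LF[18]=C('c')+7=13+7=20
L[19]='b': occ=3, LF[19]=C('b')+3=9+3=12
L[20]='c': occ=8, LF[20]=C('c')+8=13+8=21
L[21]='a': occ=7, LF[21]=C('a')+7=1+7=8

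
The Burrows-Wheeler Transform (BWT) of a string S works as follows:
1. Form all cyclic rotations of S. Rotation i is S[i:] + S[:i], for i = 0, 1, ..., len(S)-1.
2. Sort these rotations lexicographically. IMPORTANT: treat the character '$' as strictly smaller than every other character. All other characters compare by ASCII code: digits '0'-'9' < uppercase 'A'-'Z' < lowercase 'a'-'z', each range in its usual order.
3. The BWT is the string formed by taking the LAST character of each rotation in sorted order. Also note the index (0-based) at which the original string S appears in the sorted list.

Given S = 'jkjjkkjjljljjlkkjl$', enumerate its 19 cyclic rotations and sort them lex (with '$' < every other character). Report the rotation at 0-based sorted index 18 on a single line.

All 19 rotations (rotation i = S[i:]+S[:i]):
  rot[0] = jkjjkkjjljljjlkkjl$
  rot[1] = kjjkkjjljljjlkkjl$j
  rot[2] = jjkkjjljljjlkkjl$jk
  rot[3] = jkkjjljljjlkkjl$jkj
  rot[4] = kkjjljljjlkkjl$jkjj
  rot[5] = kjjljljjlkkjl$jkjjk
  rot[6] = jjljljjlkkjl$jkjjkk
  rot[7] = jljljjlkkjl$jkjjkkj
  rot[8] = ljljjlkkjl$jkjjkkjj
  rot[9] = jljjlkkjl$jkjjkkjjl
  rot[10] = ljjlkkjl$jkjjkkjjlj
  rot[11] = jjlkkjl$jkjjkkjjljl
  rot[12] = jlkkjl$jkjjkkjjljlj
  rot[13] = lkkjl$jkjjkkjjljljj
  rot[14] = kkjl$jkjjkkjjljljjl
  rot[15] = kjl$jkjjkkjjljljjlk
  rot[16] = jl$jkjjkkjjljljjlkk
  rot[17] = l$jkjjkkjjljljjlkkj
  rot[18] = $jkjjkkjjljljjlkkjl
Sorted (with $ < everything):
  sorted[0] = $jkjjkkjjljljjlkkjl
  sorted[1] = jjkkjjljljjlkkjl$jk
  sorted[2] = jjljljjlkkjl$jkjjkk
  sorted[3] = jjlkkjl$jkjjkkjjljl
  sorted[4] = jkjjkkjjljljjlkkjl$
  sorted[5] = jkkjjljljjlkkjl$jkj
  sorted[6] = jl$jkjjkkjjljljjlkk
  sorted[7] = jljjlkkjl$jkjjkkjjl
  sorted[8] = jljljjlkkjl$jkjjkkj
  sorted[9] = jlkkjl$jkjjkkjjljlj
  sorted[10] = kjjkkjjljljjlkkjl$j
  sorted[11] = kjjljljjlkkjl$jkjjk
  sorted[12] = kjl$jkjjkkjjljljjlk
  sorted[13] = kkjjljljjlkkjl$jkjj
  sorted[14] = kkjl$jkjjkkjjljljjl
  sorted[15] = l$jkjjkkjjljljjlkkj
  sorted[16] = ljjlkkjl$jkjjkkjjlj
  sorted[17] = ljljjlkkjl$jkjjkkjj
  sorted[18] = lkkjl$jkjjkkjjljljj
sorted[18] = lkkjl$jkjjkkjjljljj

Answer: lkkjl$jkjjkkjjljljj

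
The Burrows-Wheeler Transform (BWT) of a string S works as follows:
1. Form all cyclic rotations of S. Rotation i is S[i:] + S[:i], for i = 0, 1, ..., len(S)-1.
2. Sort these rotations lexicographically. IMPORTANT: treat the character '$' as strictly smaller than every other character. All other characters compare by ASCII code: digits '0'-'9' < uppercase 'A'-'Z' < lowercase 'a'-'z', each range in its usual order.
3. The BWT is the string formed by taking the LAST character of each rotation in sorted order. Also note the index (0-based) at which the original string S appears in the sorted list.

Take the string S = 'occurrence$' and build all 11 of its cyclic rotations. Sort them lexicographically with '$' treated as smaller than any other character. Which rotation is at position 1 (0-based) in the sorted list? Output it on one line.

Answer: ccurrence$o

Derivation:
All 11 rotations (rotation i = S[i:]+S[:i]):
  rot[0] = occurrence$
  rot[1] = ccurrence$o
  rot[2] = currence$oc
  rot[3] = urrence$occ
  rot[4] = rrence$occu
  rot[5] = rence$occur
  rot[6] = ence$occurr
  rot[7] = nce$occurre
  rot[8] = ce$occurren
  rot[9] = e$occurrenc
  rot[10] = $occurrence
Sorted (with $ < everything):
  sorted[0] = $occurrence
  sorted[1] = ccurrence$o
  sorted[2] = ce$occurren
  sorted[3] = currence$oc
  sorted[4] = e$occurrenc
  sorted[5] = ence$occurr
  sorted[6] = nce$occurre
  sorted[7] = occurrence$
  sorted[8] = rence$occur
  sorted[9] = rrence$occu
  sorted[10] = urrence$occ
sorted[1] = ccurrence$o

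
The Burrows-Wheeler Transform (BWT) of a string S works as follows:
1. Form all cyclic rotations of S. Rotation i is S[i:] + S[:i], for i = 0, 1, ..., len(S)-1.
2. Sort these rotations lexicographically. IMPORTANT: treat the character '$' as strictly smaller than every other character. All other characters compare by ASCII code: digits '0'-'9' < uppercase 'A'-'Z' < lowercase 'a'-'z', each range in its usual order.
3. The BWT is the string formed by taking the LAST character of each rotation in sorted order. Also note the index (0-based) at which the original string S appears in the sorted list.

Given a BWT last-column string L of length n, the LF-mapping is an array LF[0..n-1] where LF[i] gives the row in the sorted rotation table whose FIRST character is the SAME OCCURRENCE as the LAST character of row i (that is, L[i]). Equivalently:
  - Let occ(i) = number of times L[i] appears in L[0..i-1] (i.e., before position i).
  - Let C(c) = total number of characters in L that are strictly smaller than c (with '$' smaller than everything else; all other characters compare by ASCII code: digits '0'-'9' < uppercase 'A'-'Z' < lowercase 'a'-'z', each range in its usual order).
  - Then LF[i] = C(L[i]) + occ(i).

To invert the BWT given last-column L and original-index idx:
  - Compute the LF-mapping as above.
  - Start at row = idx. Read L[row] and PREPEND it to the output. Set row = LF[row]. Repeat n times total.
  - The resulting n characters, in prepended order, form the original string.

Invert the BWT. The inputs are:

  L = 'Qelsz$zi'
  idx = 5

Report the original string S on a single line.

LF mapping: 1 2 4 5 6 0 7 3
Walk LF starting at row 5, prepending L[row]:
  step 1: row=5, L[5]='$', prepend. Next row=LF[5]=0
  step 2: row=0, L[0]='Q', prepend. Next row=LF[0]=1
  step 3: row=1, L[1]='e', prepend. Next row=LF[1]=2
  step 4: row=2, L[2]='l', prepend. Next row=LF[2]=4
  step 5: row=4, L[4]='z', prepend. Next row=LF[4]=6
  step 6: row=6, L[6]='z', prepend. Next row=LF[6]=7
  step 7: row=7, L[7]='i', prepend. Next row=LF[7]=3
  step 8: row=3, L[3]='s', prepend. Next row=LF[3]=5
Reversed output: sizzleQ$

Answer: sizzleQ$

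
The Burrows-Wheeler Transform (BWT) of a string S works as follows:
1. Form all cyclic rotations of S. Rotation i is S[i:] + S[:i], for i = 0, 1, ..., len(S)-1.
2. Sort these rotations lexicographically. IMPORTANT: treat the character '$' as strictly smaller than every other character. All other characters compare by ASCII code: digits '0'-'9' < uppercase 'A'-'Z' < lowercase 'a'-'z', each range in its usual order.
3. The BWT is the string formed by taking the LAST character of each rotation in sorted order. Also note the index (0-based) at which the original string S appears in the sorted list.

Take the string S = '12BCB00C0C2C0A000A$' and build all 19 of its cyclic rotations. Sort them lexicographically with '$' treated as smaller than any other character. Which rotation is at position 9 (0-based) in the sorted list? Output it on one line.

All 19 rotations (rotation i = S[i:]+S[:i]):
  rot[0] = 12BCB00C0C2C0A000A$
  rot[1] = 2BCB00C0C2C0A000A$1
  rot[2] = BCB00C0C2C0A000A$12
  rot[3] = CB00C0C2C0A000A$12B
  rot[4] = B00C0C2C0A000A$12BC
  rot[5] = 00C0C2C0A000A$12BCB
  rot[6] = 0C0C2C0A000A$12BCB0
  rot[7] = C0C2C0A000A$12BCB00
  rot[8] = 0C2C0A000A$12BCB00C
  rot[9] = C2C0A000A$12BCB00C0
  rot[10] = 2C0A000A$12BCB00C0C
  rot[11] = C0A000A$12BCB00C0C2
  rot[12] = 0A000A$12BCB00C0C2C
  rot[13] = A000A$12BCB00C0C2C0
  rot[14] = 000A$12BCB00C0C2C0A
  rot[15] = 00A$12BCB00C0C2C0A0
  rot[16] = 0A$12BCB00C0C2C0A00
  rot[17] = A$12BCB00C0C2C0A000
  rot[18] = $12BCB00C0C2C0A000A
Sorted (with $ < everything):
  sorted[0] = $12BCB00C0C2C0A000A
  sorted[1] = 000A$12BCB00C0C2C0A
  sorted[2] = 00A$12BCB00C0C2C0A0
  sorted[3] = 00C0C2C0A000A$12BCB
  sorted[4] = 0A$12BCB00C0C2C0A00
  sorted[5] = 0A000A$12BCB00C0C2C
  sorted[6] = 0C0C2C0A000A$12BCB0
  sorted[7] = 0C2C0A000A$12BCB00C
  sorted[8] = 12BCB00C0C2C0A000A$
  sorted[9] = 2BCB00C0C2C0A000A$1
  sorted[10] = 2C0A000A$12BCB00C0C
  sorted[11] = A$12BCB00C0C2C0A000
  sorted[12] = A000A$12BCB00C0C2C0
  sorted[13] = B00C0C2C0A000A$12BC
  sorted[14] = BCB00C0C2C0A000A$12
  sorted[15] = C0A000A$12BCB00C0C2
  sorted[16] = C0C2C0A000A$12BCB00
  sorted[17] = C2C0A000A$12BCB00C0
  sorted[18] = CB00C0C2C0A000A$12B
sorted[9] = 2BCB00C0C2C0A000A$1

Answer: 2BCB00C0C2C0A000A$1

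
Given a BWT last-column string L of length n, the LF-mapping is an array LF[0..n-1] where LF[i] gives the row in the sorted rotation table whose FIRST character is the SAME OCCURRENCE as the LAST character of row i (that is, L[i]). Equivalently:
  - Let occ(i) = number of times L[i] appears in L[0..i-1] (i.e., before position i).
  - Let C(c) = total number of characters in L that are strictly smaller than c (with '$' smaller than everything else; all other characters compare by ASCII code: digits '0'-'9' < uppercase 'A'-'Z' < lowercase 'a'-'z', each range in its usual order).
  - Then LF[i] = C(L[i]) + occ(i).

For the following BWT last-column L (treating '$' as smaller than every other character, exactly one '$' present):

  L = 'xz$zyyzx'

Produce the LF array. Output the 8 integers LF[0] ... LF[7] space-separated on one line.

Char counts: '$':1, 'x':2, 'y':2, 'z':3
C (first-col start): C('$')=0, C('x')=1, C('y')=3, C('z')=5
L[0]='x': occ=0, LF[0]=C('x')+0=1+0=1
L[1]='z': occ=0, LF[1]=C('z')+0=5+0=5
L[2]='$': occ=0, LF[2]=C('$')+0=0+0=0
L[3]='z': occ=1, LF[3]=C('z')+1=5+1=6
L[4]='y': occ=0, LF[4]=C('y')+0=3+0=3
L[5]='y': occ=1, LF[5]=C('y')+1=3+1=4
L[6]='z': occ=2, LF[6]=C('z')+2=5+2=7
L[7]='x': occ=1, LF[7]=C('x')+1=1+1=2

Answer: 1 5 0 6 3 4 7 2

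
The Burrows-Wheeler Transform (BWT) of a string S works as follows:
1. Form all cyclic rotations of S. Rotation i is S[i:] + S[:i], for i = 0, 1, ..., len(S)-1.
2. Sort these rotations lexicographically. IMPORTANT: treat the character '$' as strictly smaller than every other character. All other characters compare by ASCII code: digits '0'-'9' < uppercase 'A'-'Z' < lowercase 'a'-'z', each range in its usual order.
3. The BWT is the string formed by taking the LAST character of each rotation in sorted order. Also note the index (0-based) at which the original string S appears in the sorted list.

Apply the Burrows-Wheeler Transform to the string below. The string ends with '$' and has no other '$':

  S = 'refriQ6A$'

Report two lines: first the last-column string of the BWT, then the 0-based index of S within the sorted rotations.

Answer: AQ6irer$f
7

Derivation:
All 9 rotations (rotation i = S[i:]+S[:i]):
  rot[0] = refriQ6A$
  rot[1] = efriQ6A$r
  rot[2] = friQ6A$re
  rot[3] = riQ6A$ref
  rot[4] = iQ6A$refr
  rot[5] = Q6A$refri
  rot[6] = 6A$refriQ
  rot[7] = A$refriQ6
  rot[8] = $refriQ6A
Sorted (with $ < everything):
  sorted[0] = $refriQ6A  (last char: 'A')
  sorted[1] = 6A$refriQ  (last char: 'Q')
  sorted[2] = A$refriQ6  (last char: '6')
  sorted[3] = Q6A$refri  (last char: 'i')
  sorted[4] = efriQ6A$r  (last char: 'r')
  sorted[5] = friQ6A$re  (last char: 'e')
  sorted[6] = iQ6A$refr  (last char: 'r')
  sorted[7] = refriQ6A$  (last char: '$')
  sorted[8] = riQ6A$ref  (last char: 'f')
Last column: AQ6irer$f
Original string S is at sorted index 7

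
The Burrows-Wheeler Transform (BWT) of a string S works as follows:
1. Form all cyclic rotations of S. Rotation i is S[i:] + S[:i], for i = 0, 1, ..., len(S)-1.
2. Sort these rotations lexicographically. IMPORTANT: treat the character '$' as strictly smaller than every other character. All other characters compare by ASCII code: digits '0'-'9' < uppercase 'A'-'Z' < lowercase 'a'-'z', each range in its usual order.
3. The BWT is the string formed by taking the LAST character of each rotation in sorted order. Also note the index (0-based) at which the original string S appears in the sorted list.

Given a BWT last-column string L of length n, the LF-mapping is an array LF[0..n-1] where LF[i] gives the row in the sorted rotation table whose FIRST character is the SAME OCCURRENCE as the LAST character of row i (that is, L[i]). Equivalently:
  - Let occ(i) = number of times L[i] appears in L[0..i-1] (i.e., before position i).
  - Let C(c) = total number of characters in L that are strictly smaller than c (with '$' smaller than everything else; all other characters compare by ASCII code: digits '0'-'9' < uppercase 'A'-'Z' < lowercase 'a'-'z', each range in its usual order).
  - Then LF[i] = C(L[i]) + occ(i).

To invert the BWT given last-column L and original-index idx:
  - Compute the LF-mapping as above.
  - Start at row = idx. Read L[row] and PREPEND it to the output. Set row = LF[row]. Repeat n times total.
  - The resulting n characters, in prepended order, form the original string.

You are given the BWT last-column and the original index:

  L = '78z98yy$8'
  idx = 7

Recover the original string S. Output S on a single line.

Answer: yy988z87$

Derivation:
LF mapping: 1 2 8 5 3 6 7 0 4
Walk LF starting at row 7, prepending L[row]:
  step 1: row=7, L[7]='$', prepend. Next row=LF[7]=0
  step 2: row=0, L[0]='7', prepend. Next row=LF[0]=1
  step 3: row=1, L[1]='8', prepend. Next row=LF[1]=2
  step 4: row=2, L[2]='z', prepend. Next row=LF[2]=8
  step 5: row=8, L[8]='8', prepend. Next row=LF[8]=4
  step 6: row=4, L[4]='8', prepend. Next row=LF[4]=3
  step 7: row=3, L[3]='9', prepend. Next row=LF[3]=5
  step 8: row=5, L[5]='y', prepend. Next row=LF[5]=6
  step 9: row=6, L[6]='y', prepend. Next row=LF[6]=7
Reversed output: yy988z87$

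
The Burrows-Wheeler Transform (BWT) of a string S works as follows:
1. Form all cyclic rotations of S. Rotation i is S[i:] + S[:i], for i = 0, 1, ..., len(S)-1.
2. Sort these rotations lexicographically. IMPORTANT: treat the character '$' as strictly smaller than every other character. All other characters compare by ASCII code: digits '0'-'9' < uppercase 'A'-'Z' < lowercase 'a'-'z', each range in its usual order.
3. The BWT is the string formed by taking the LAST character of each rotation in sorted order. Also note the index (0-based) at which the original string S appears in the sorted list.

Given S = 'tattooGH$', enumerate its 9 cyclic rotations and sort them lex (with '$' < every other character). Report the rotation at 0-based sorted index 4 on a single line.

Answer: oGH$tatto

Derivation:
All 9 rotations (rotation i = S[i:]+S[:i]):
  rot[0] = tattooGH$
  rot[1] = attooGH$t
  rot[2] = ttooGH$ta
  rot[3] = tooGH$tat
  rot[4] = ooGH$tatt
  rot[5] = oGH$tatto
  rot[6] = GH$tattoo
  rot[7] = H$tattooG
  rot[8] = $tattooGH
Sorted (with $ < everything):
  sorted[0] = $tattooGH
  sorted[1] = GH$tattoo
  sorted[2] = H$tattooG
  sorted[3] = attooGH$t
  sorted[4] = oGH$tatto
  sorted[5] = ooGH$tatt
  sorted[6] = tattooGH$
  sorted[7] = tooGH$tat
  sorted[8] = ttooGH$ta
sorted[4] = oGH$tatto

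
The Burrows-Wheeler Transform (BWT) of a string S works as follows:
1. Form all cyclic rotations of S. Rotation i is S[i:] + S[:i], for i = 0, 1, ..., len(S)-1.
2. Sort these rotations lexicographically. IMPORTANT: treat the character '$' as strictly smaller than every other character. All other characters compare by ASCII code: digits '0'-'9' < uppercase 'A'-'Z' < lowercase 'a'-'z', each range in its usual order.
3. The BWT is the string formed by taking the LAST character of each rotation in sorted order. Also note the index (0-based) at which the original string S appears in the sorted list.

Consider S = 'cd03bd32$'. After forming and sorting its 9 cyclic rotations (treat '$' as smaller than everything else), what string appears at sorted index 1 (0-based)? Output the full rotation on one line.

Answer: 03bd32$cd

Derivation:
All 9 rotations (rotation i = S[i:]+S[:i]):
  rot[0] = cd03bd32$
  rot[1] = d03bd32$c
  rot[2] = 03bd32$cd
  rot[3] = 3bd32$cd0
  rot[4] = bd32$cd03
  rot[5] = d32$cd03b
  rot[6] = 32$cd03bd
  rot[7] = 2$cd03bd3
  rot[8] = $cd03bd32
Sorted (with $ < everything):
  sorted[0] = $cd03bd32
  sorted[1] = 03bd32$cd
  sorted[2] = 2$cd03bd3
  sorted[3] = 32$cd03bd
  sorted[4] = 3bd32$cd0
  sorted[5] = bd32$cd03
  sorted[6] = cd03bd32$
  sorted[7] = d03bd32$c
  sorted[8] = d32$cd03b
sorted[1] = 03bd32$cd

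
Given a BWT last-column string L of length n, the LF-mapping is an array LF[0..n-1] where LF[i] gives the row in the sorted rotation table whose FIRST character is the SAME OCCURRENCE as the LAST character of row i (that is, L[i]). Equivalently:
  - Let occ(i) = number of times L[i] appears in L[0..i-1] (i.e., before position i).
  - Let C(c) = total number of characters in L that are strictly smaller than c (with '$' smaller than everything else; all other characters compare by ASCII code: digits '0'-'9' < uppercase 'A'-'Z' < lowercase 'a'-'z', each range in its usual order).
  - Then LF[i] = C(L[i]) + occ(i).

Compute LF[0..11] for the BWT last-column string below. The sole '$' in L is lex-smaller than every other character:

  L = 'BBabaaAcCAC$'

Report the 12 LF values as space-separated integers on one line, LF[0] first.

Answer: 3 4 7 10 8 9 1 11 5 2 6 0

Derivation:
Char counts: '$':1, 'A':2, 'B':2, 'C':2, 'a':3, 'b':1, 'c':1
C (first-col start): C('$')=0, C('A')=1, C('B')=3, C('C')=5, C('a')=7, C('b')=10, C('c')=11
L[0]='B': occ=0, LF[0]=C('B')+0=3+0=3
L[1]='B': occ=1, LF[1]=C('B')+1=3+1=4
L[2]='a': occ=0, LF[2]=C('a')+0=7+0=7
L[3]='b': occ=0, LF[3]=C('b')+0=10+0=10
L[4]='a': occ=1, LF[4]=C('a')+1=7+1=8
L[5]='a': occ=2, LF[5]=C('a')+2=7+2=9
L[6]='A': occ=0, LF[6]=C('A')+0=1+0=1
L[7]='c': occ=0, LF[7]=C('c')+0=11+0=11
L[8]='C': occ=0, LF[8]=C('C')+0=5+0=5
L[9]='A': occ=1, LF[9]=C('A')+1=1+1=2
L[10]='C': occ=1, LF[10]=C('C')+1=5+1=6
L[11]='$': occ=0, LF[11]=C('$')+0=0+0=0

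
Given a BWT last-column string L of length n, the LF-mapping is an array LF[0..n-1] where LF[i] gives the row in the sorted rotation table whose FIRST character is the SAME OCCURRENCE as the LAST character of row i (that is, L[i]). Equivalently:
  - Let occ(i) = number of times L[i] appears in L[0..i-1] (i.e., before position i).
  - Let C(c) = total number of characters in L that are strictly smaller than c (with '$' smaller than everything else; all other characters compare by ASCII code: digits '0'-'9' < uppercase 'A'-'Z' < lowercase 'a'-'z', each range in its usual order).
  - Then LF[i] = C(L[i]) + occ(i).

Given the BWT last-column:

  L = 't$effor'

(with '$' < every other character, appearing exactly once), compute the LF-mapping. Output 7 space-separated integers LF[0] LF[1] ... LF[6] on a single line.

Answer: 6 0 1 2 3 4 5

Derivation:
Char counts: '$':1, 'e':1, 'f':2, 'o':1, 'r':1, 't':1
C (first-col start): C('$')=0, C('e')=1, C('f')=2, C('o')=4, C('r')=5, C('t')=6
L[0]='t': occ=0, LF[0]=C('t')+0=6+0=6
L[1]='$': occ=0, LF[1]=C('$')+0=0+0=0
L[2]='e': occ=0, LF[2]=C('e')+0=1+0=1
L[3]='f': occ=0, LF[3]=C('f')+0=2+0=2
L[4]='f': occ=1, LF[4]=C('f')+1=2+1=3
L[5]='o': occ=0, LF[5]=C('o')+0=4+0=4
L[6]='r': occ=0, LF[6]=C('r')+0=5+0=5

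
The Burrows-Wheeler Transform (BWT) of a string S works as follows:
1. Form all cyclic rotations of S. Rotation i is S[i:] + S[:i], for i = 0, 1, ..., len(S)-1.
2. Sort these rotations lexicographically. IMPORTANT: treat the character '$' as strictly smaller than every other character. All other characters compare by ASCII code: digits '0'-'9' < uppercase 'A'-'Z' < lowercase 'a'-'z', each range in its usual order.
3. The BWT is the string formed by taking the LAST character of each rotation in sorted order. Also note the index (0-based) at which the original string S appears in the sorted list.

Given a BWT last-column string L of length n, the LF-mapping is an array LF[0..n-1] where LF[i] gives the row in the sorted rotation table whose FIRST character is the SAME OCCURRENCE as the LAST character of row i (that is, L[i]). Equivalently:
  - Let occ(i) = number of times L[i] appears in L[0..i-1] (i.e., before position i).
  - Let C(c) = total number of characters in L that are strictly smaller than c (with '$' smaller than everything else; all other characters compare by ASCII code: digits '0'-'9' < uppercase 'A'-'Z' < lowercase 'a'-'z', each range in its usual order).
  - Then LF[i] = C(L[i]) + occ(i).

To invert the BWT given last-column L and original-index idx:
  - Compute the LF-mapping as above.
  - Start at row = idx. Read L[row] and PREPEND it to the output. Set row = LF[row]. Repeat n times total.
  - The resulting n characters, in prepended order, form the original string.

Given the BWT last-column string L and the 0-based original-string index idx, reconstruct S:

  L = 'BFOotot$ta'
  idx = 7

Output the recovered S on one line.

Answer: tattooOFB$

Derivation:
LF mapping: 1 2 3 5 7 6 8 0 9 4
Walk LF starting at row 7, prepending L[row]:
  step 1: row=7, L[7]='$', prepend. Next row=LF[7]=0
  step 2: row=0, L[0]='B', prepend. Next row=LF[0]=1
  step 3: row=1, L[1]='F', prepend. Next row=LF[1]=2
  step 4: row=2, L[2]='O', prepend. Next row=LF[2]=3
  step 5: row=3, L[3]='o', prepend. Next row=LF[3]=5
  step 6: row=5, L[5]='o', prepend. Next row=LF[5]=6
  step 7: row=6, L[6]='t', prepend. Next row=LF[6]=8
  step 8: row=8, L[8]='t', prepend. Next row=LF[8]=9
  step 9: row=9, L[9]='a', prepend. Next row=LF[9]=4
  step 10: row=4, L[4]='t', prepend. Next row=LF[4]=7
Reversed output: tattooOFB$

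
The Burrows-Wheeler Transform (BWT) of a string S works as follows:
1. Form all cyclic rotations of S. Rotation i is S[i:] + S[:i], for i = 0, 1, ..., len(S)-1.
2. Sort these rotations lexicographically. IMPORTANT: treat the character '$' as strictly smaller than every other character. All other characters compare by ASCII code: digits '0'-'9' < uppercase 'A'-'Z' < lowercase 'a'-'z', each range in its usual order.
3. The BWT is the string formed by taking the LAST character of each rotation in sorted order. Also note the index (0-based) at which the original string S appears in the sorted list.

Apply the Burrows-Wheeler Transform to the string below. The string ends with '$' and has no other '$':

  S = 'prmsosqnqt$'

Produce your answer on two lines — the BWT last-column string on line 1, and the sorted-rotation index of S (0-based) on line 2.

All 11 rotations (rotation i = S[i:]+S[:i]):
  rot[0] = prmsosqnqt$
  rot[1] = rmsosqnqt$p
  rot[2] = msosqnqt$pr
  rot[3] = sosqnqt$prm
  rot[4] = osqnqt$prms
  rot[5] = sqnqt$prmso
  rot[6] = qnqt$prmsos
  rot[7] = nqt$prmsosq
  rot[8] = qt$prmsosqn
  rot[9] = t$prmsosqnq
  rot[10] = $prmsosqnqt
Sorted (with $ < everything):
  sorted[0] = $prmsosqnqt  (last char: 't')
  sorted[1] = msosqnqt$pr  (last char: 'r')
  sorted[2] = nqt$prmsosq  (last char: 'q')
  sorted[3] = osqnqt$prms  (last char: 's')
  sorted[4] = prmsosqnqt$  (last char: '$')
  sorted[5] = qnqt$prmsos  (last char: 's')
  sorted[6] = qt$prmsosqn  (last char: 'n')
  sorted[7] = rmsosqnqt$p  (last char: 'p')
  sorted[8] = sosqnqt$prm  (last char: 'm')
  sorted[9] = sqnqt$prmso  (last char: 'o')
  sorted[10] = t$prmsosqnq  (last char: 'q')
Last column: trqs$snpmoq
Original string S is at sorted index 4

Answer: trqs$snpmoq
4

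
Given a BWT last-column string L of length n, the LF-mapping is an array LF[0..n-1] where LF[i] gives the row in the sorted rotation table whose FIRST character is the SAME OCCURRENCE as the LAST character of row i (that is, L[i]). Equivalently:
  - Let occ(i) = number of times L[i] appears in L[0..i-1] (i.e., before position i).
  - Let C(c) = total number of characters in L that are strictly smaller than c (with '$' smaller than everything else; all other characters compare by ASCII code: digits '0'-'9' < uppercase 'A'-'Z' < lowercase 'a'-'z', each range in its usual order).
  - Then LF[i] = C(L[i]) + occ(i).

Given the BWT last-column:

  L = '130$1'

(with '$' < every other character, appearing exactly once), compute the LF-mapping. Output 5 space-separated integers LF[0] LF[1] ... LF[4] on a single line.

Answer: 2 4 1 0 3

Derivation:
Char counts: '$':1, '0':1, '1':2, '3':1
C (first-col start): C('$')=0, C('0')=1, C('1')=2, C('3')=4
L[0]='1': occ=0, LF[0]=C('1')+0=2+0=2
L[1]='3': occ=0, LF[1]=C('3')+0=4+0=4
L[2]='0': occ=0, LF[2]=C('0')+0=1+0=1
L[3]='$': occ=0, LF[3]=C('$')+0=0+0=0
L[4]='1': occ=1, LF[4]=C('1')+1=2+1=3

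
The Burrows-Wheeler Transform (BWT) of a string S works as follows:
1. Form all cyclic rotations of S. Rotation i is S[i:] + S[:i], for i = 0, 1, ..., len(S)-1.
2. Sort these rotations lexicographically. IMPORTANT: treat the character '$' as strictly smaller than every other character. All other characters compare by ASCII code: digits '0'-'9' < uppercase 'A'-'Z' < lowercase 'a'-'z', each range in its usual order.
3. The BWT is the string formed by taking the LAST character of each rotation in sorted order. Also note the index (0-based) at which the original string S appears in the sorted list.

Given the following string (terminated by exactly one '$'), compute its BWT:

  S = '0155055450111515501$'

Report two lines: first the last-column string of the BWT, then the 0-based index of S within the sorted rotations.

All 20 rotations (rotation i = S[i:]+S[:i]):
  rot[0] = 0155055450111515501$
  rot[1] = 155055450111515501$0
  rot[2] = 55055450111515501$01
  rot[3] = 5055450111515501$015
  rot[4] = 055450111515501$0155
  rot[5] = 55450111515501$01550
  rot[6] = 5450111515501$015505
  rot[7] = 450111515501$0155055
  rot[8] = 50111515501$01550554
  rot[9] = 0111515501$015505545
  rot[10] = 111515501$0155055450
  rot[11] = 11515501$01550554501
  rot[12] = 1515501$015505545011
  rot[13] = 515501$0155055450111
  rot[14] = 15501$01550554501115
  rot[15] = 5501$015505545011151
  rot[16] = 501$0155055450111515
  rot[17] = 01$01550554501115155
  rot[18] = 1$015505545011151550
  rot[19] = $0155055450111515501
Sorted (with $ < everything):
  sorted[0] = $0155055450111515501  (last char: '1')
  sorted[1] = 01$01550554501115155  (last char: '5')
  sorted[2] = 0111515501$015505545  (last char: '5')
  sorted[3] = 0155055450111515501$  (last char: '$')
  sorted[4] = 055450111515501$0155  (last char: '5')
  sorted[5] = 1$015505545011151550  (last char: '0')
  sorted[6] = 111515501$0155055450  (last char: '0')
  sorted[7] = 11515501$01550554501  (last char: '1')
  sorted[8] = 1515501$015505545011  (last char: '1')
  sorted[9] = 15501$01550554501115  (last char: '5')
  sorted[10] = 155055450111515501$0  (last char: '0')
  sorted[11] = 450111515501$0155055  (last char: '5')
  sorted[12] = 501$0155055450111515  (last char: '5')
  sorted[13] = 50111515501$01550554  (last char: '4')
  sorted[14] = 5055450111515501$015  (last char: '5')
  sorted[15] = 515501$0155055450111  (last char: '1')
  sorted[16] = 5450111515501$015505  (last char: '5')
  sorted[17] = 5501$015505545011151  (last char: '1')
  sorted[18] = 55055450111515501$01  (last char: '1')
  sorted[19] = 55450111515501$01550  (last char: '0')
Last column: 155$5001150554515110
Original string S is at sorted index 3

Answer: 155$5001150554515110
3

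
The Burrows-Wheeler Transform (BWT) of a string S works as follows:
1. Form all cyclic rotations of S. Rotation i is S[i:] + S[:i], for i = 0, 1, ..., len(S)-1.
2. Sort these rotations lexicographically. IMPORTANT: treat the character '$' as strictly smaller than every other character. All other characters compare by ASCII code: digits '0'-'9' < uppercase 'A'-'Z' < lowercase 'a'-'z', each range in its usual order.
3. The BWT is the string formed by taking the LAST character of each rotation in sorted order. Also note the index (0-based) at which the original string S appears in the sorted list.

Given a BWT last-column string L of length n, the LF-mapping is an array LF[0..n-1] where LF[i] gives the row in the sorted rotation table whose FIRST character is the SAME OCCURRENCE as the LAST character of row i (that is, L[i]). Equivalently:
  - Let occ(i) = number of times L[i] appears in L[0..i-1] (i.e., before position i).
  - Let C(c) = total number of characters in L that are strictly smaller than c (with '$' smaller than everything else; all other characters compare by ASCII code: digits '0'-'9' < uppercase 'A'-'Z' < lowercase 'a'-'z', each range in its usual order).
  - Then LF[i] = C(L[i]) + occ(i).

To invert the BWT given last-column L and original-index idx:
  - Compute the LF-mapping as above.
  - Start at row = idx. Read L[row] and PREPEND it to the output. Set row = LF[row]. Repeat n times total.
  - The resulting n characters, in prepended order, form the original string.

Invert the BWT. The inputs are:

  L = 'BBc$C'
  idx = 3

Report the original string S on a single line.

LF mapping: 1 2 4 0 3
Walk LF starting at row 3, prepending L[row]:
  step 1: row=3, L[3]='$', prepend. Next row=LF[3]=0
  step 2: row=0, L[0]='B', prepend. Next row=LF[0]=1
  step 3: row=1, L[1]='B', prepend. Next row=LF[1]=2
  step 4: row=2, L[2]='c', prepend. Next row=LF[2]=4
  step 5: row=4, L[4]='C', prepend. Next row=LF[4]=3
Reversed output: CcBB$

Answer: CcBB$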